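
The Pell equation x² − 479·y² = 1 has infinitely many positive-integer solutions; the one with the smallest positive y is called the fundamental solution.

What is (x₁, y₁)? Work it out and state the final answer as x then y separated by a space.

√479 = [21; 1,7,1,3,2,21,2,3,1,7,1,42, …], period ℓ=12 (even) → k=11
a_0=21:  p_0=21·1+0=21,  q_0=21·0+1=1
…
a_2=7:  p_2=7·22+21=175,  q_2=7·1+1=8
a_3=1:  p_3=1·175+22=197,  q_3=1·8+1=9
…
a_5=2:  p_5=2·766+197=1729,  q_5=2·35+9=79
a_6=21:  p_6=21·1729+766=37075,  q_6=21·79+35=1694
a_7=2:  p_7=2·37075+1729=75879,  q_7=2·1694+79=3467
…
a_9=1:  p_9=1·264712+75879=340591,  q_9=1·12095+3467=15562
a_10=7:  p_10=7·340591+264712=2648849,  q_10=7·15562+12095=121029
a_11=1:  p_11=1·2648849+340591=2989440,  q_11=1·121029+15562=136591
(x₁, y₁) = (2989440, 136591);  2989440² − 479·136591² = 1 ✓

2989440 136591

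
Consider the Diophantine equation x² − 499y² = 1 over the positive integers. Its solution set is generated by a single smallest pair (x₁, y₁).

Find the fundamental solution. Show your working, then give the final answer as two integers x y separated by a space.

[22; 2,1,21,1,2,44] for √499; ℓ=6 ⇒ convergent index 5
i=0: a=22 ⇒ p=22, q=1
…
i=4: a=1 ⇒ p=1519, q=68
i=5: a=2 ⇒ p=4490, q=201
(x₁, y₁) = (4490, 201);  4490² − 499·201² = 1 ✓

4490 201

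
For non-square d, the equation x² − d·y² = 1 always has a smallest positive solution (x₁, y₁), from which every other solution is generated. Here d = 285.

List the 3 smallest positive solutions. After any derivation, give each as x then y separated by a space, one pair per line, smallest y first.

√285 → a₀=16, period (1,7,2,7,1,32); ℓ=6 even so k=5
step 0: (16, 1)  from 16·(1,0) + (0,1)
step 1: (17, 1)  from 1·(16,1) + (1,0)
…
step 3: (287, 17)  from 2·(135,8) + (17,1)
step 4: (2144, 127)  from 7·(287,17) + (135,8)
step 5: (2431, 144)  from 1·(2144,127) + (287,17)
(x₁, y₁) = (2431, 144);  2431² − 285·144² = 1 ✓
(2431+144√285)^2 = 11819521 + 700128√285
(2431+144√285)^3 = 57466508671 + 3404022192√285

2431 144
11819521 700128
57466508671 3404022192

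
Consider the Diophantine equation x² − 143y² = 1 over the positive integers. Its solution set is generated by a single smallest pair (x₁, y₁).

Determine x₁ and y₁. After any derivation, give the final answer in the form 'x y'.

√143 → a₀=11, period (1,22); ℓ=2 even so k=1
i=0: a=11 ⇒ p=11, q=1
i=1: a=1 ⇒ p=12, q=1
fundamental: x₁=12, y₁=1  (since 144 − 143·1 = 1)

12 1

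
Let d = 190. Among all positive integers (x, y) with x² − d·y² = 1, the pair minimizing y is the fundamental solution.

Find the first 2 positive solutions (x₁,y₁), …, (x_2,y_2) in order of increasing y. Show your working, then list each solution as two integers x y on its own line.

52021 3774
5412368881 392654508

√190 → a₀=13, period (1,3,1,1,1,…,3,1,26); ℓ=14 even so k=13
step 0: (13, 1)  from 13·(1,0) + (0,1)
step 1: (14, 1)  from 1·(13,1) + (1,0)
…
step 12: (40787, 2959)  from 3·(11234,815) + (7085,514)
step 13: (52021, 3774)  from 1·(40787,2959) + (11234,815)
(x₁, y₁) = (52021, 3774);  52021² − 190·3774² = 1 ✓
(x_2, y_2) = (52021·52021 + 190·3774·3774, 52021·3774 + 3774·52021) = (5412368881, 392654508)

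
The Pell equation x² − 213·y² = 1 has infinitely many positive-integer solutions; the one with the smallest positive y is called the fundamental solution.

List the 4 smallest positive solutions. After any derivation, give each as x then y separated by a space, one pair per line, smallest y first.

194399 13320
75581942401 5178789360
29386108041429599 2013502945575960
11425260034216163289601 782845918228863306720

√213 → a₀=14, period (1,1,2,6,1,8,1,6,2,1,1,28); ℓ=12 even so k=11
step 0: (14, 1)  from 14·(1,0) + (0,1)
step 1: (15, 1)  from 1·(14,1) + (1,0)
…
step 3: (73, 5)  from 2·(29,2) + (15,1)
…
step 6: (4787, 328)  from 8·(540,37) + (467,32)
step 7: (5327, 365)  from 1·(4787,328) + (540,37)
…
step 10: (115574, 7919)  from 1·(78825,5401) + (36749,2518)
step 11: (194399, 13320)  from 1·(115574,7919) + (78825,5401)
(x₁, y₁) = (194399, 13320);  194399² − 213·13320² = 1 ✓
k=2:  x_2 = 194399·194399+213·13320·13320 = 75581942401,  y_2 = 194399·13320+13320·194399 = 5178789360
k=3:  x_3 = 194399·75581942401+213·13320·5178789360 = 29386108041429599,  y_3 = 194399·5178789360+13320·75581942401 = 2013502945575960
k=4:  x_4 = 194399·29386108041429599+213·13320·2013502945575960 = 11425260034216163289601,  y_4 = 194399·2013502945575960+13320·29386108041429599 = 782845918228863306720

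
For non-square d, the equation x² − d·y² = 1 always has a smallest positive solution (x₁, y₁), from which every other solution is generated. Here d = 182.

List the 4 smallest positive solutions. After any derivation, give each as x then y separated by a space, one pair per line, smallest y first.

√182 = [13; 2,26, …], period ℓ=2 (even) → k=1
i=0: a=13 ⇒ p=13, q=1
i=1: a=2 ⇒ p=27, q=2
(x₁, y₁) = (27, 2);  27² − 182·2² = 1 ✓
n=2: (27,2)∘(27,2) = (27·27+182·2·2, 27·2+2·27) = (1457,108)
n=3: (1457,108)∘(27,2) = (27·1457+182·2·108, 27·108+2·1457) = (78651,5830)
n=4: (78651,5830)∘(27,2) = (27·78651+182·2·5830, 27·5830+2·78651) = (4245697,314712)

27 2
1457 108
78651 5830
4245697 314712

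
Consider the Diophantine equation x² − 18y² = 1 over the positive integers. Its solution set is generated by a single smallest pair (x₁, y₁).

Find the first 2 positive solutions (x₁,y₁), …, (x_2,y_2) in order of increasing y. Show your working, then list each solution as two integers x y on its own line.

√18 → a₀=4, period (4,8); ℓ=2 even so k=1
k=0  a_k=4  p_k/q_k = 4/1
k=1  a_k=4  p_k/q_k = 17/4
fundamental: x₁=17, y₁=4  (since 289 − 18·16 = 1)
(x_2, y_2) = (17·17 + 18·4·4, 17·4 + 4·17) = (577, 136)

17 4
577 136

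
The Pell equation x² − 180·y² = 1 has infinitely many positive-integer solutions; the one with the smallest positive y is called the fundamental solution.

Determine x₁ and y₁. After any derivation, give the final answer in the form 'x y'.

161 12

[13; 2,2,2,26] for √180; ℓ=4 ⇒ convergent index 3
a_0=13:  p_0=13·1+0=13,  q_0=13·0+1=1
…
a_2=2:  p_2=2·27+13=67,  q_2=2·2+1=5
a_3=2:  p_3=2·67+27=161,  q_3=2·5+2=12
→ (161, 12).  Check: 161²=25921, 180·12²=25920, difference 1.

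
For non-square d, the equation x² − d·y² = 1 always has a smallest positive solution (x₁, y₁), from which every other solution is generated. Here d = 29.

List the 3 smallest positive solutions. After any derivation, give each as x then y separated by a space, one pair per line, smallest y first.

[5; 2,1,1,2,10] for √29; ℓ=5 ⇒ convergent index 9
i=0: a=5 ⇒ p=5, q=1
…
i=4: a=2 ⇒ p=70, q=13
i=5: a=10 ⇒ p=727, q=135
…
i=8: a=1 ⇒ p=3775, q=701
i=9: a=2 ⇒ p=9801, q=1820
(x₁, y₁) = (9801, 1820);  9801² − 29·1820² = 1 ✓
n=2: (9801,1820)∘(9801,1820) = (9801·9801+29·1820·1820, 9801·1820+1820·9801) = (192119201,35675640)
n=3: (192119201,35675640)∘(9801,1820) = (9801·192119201+29·1820·35675640, 9801·35675640+1820·192119201) = (3765920568201,699313893460)

9801 1820
192119201 35675640
3765920568201 699313893460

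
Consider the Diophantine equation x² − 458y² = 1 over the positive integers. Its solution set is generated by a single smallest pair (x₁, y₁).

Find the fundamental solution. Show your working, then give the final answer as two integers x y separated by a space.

√458 = [21; 2,2,42, …], period ℓ=3 (odd) → k=5
i=0: a=21 ⇒ p=21, q=1
…
i=2: a=2 ⇒ p=107, q=5
…
i=4: a=2 ⇒ p=9181, q=429
i=5: a=2 ⇒ p=22899, q=1070
fundamental: x₁=22899, y₁=1070  (since 524364201 − 458·1144900 = 1)

22899 1070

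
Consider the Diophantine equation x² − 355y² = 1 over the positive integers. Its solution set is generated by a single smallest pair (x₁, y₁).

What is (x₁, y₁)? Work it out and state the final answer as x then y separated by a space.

√355 = [18; 1,5,3,3,1,6,1,3,3,5,1,36, …], period ℓ=12 (even) → k=11
a_0=18:  p_0=18·1+0=18,  q_0=18·0+1=1
a_1=1:  p_1=1·18+1=19,  q_1=1·1+0=1
a_2=5:  p_2=5·19+18=113,  q_2=5·1+1=6
a_3=3:  p_3=3·113+19=358,  q_3=3·6+1=19
a_4=3:  p_4=3·358+113=1187,  q_4=3·19+6=63
a_5=1:  p_5=1·1187+358=1545,  q_5=1·63+19=82
a_6=6:  p_6=6·1545+1187=10457,  q_6=6·82+63=555
…
a_8=3:  p_8=3·12002+10457=46463,  q_8=3·637+555=2466
a_9=3:  p_9=3·46463+12002=151391,  q_9=3·2466+637=8035
a_10=5:  p_10=5·151391+46463=803418,  q_10=5·8035+2466=42641
a_11=1:  p_11=1·803418+151391=954809,  q_11=1·42641+8035=50676
(x₁, y₁) = (954809, 50676);  954809² − 355·50676² = 1 ✓

954809 50676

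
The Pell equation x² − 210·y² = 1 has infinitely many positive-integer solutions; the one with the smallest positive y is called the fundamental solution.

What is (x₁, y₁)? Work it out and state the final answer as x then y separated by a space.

[14; 2,28] for √210; ℓ=2 ⇒ convergent index 1
step 0: (14, 1)  from 14·(1,0) + (0,1)
step 1: (29, 2)  from 2·(14,1) + (1,0)
→ (29, 2).  Check: 29²=841, 210·2²=840, difference 1.

29 2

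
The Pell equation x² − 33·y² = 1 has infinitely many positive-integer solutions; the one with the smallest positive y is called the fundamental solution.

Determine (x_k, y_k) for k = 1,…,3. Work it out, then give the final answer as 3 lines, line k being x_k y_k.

23 4
1057 184
48599 8460

d=33: √d = [5; 1,2,1,10] (ℓ=4, even), read p_3/q_3
step 0: (5, 1)  from 5·(1,0) + (0,1)
step 1: (6, 1)  from 1·(5,1) + (1,0)
step 2: (17, 3)  from 2·(6,1) + (5,1)
step 3: (23, 4)  from 1·(17,3) + (6,1)
(x₁, y₁) = (23, 4);  23² − 33·4² = 1 ✓
(x_2, y_2) = (23·23 + 33·4·4, 23·4 + 4·23) = (1057, 184)
(x_3, y_3) = (23·1057 + 33·4·184, 23·184 + 4·1057) = (48599, 8460)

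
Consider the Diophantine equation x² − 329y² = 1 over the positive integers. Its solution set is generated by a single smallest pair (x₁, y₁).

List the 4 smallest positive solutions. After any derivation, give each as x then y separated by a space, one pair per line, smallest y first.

2376415 131016
11294696504449 622696775280
53681772387237964255 2959571914453911384
255140338255224918953587201 14066342182173360946441440

√329 = [18; 7,4,2,1,1,4,1,1,2,4,7,36, …], period ℓ=12 (even) → k=11
k=0  a_k=18  p_k/q_k = 18/1
k=1  a_k=7  p_k/q_k = 127/7
…
k=4  a_k=1  p_k/q_k = 1705/94
k=5  a_k=1  p_k/q_k = 2884/159
…
k=8  a_k=1  p_k/q_k = 29366/1619
…
k=10  a_k=4  p_k/q_k = 328794/18127
k=11  a_k=7  p_k/q_k = 2376415/131016
→ (2376415, 131016).  Check: 2376415²=5647348252225, 329·131016²=5647348252224, difference 1.
(x_2, y_2) = (2376415·2376415 + 329·131016·131016, 2376415·131016 + 131016·2376415) = (11294696504449, 622696775280)
(x_3, y_3) = (2376415·11294696504449 + 329·131016·622696775280, 2376415·622696775280 + 131016·11294696504449) = (53681772387237964255, 2959571914453911384)
(x_4, y_4) = (2376415·53681772387237964255 + 329·131016·2959571914453911384, 2376415·2959571914453911384 + 131016·53681772387237964255) = (255140338255224918953587201, 14066342182173360946441440)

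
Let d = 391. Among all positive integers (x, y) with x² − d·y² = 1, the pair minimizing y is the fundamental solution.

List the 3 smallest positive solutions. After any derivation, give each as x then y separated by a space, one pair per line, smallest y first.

√391 → a₀=19, period (1,3,2,2,1,…,3,1,38); ℓ=16 even so k=15
step 0: (19, 1)  from 19·(1,0) + (0,1)
…
step 5: (613, 31)  from 1·(435,22) + (178,9)
step 6: (1048, 53)  from 1·(613,31) + (435,22)
…
step 8: (52519, 2656)  from 19·(2709,137) + (1048,53)
…
step 10: (160266, 8105)  from 1·(107747,5449) + (52519,2656)
…
step 13: (1660597, 83980)  from 2·(696292,35213) + (268013,13554)
step 14: (5678083, 287153)  from 3·(1660597,83980) + (696292,35213)
step 15: (7338680, 371133)  from 1·(5678083,287153) + (1660597,83980)
→ (7338680, 371133).  Check: 7338680²=53856224142400, 391·371133²=53856224142399, difference 1.
(x_2, y_2) = (7338680·7338680 + 391·371133·371133, 7338680·371133 + 371133·7338680) = (107712448284799, 5447252648880)
(x_3, y_3) = (7338680·107712448284799 + 391·371133·5447252648880, 7338680·5447252648880 + 371133·107712448284799) = (1580934379957370111960, 79951288138564985667)

7338680 371133
107712448284799 5447252648880
1580934379957370111960 79951288138564985667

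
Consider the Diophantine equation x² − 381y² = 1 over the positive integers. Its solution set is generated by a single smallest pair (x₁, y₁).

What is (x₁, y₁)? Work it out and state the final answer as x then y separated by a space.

1015 52

√381 → a₀=19, period (1,1,12,1,1,38); ℓ=6 even so k=5
i=0: a=19 ⇒ p=19, q=1
…
i=4: a=1 ⇒ p=527, q=27
i=5: a=1 ⇒ p=1015, q=52
→ (1015, 52).  Check: 1015²=1030225, 381·52²=1030224, difference 1.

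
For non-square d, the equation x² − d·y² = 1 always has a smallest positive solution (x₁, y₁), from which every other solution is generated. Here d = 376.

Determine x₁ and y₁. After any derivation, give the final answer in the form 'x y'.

2143295 110532

√376 → a₀=19, period (2,1,1,3,1,…,1,2,38); ℓ=16 even so k=15
a_0=19:  p_0=19·1+0=19,  q_0=19·0+1=1
a_1=2:  p_1=2·19+1=39,  q_1=2·1+0=2
a_2=1:  p_2=1·39+19=58,  q_2=1·2+1=3
a_3=1:  p_3=1·58+39=97,  q_3=1·3+2=5
a_4=3:  p_4=3·97+58=349,  q_4=3·5+3=18
…
a_8=4:  p_8=4·2928+1241=12953,  q_8=4·151+64=668
a_9=2:  p_9=2·12953+2928=28834,  q_9=2·668+151=1487
a_10=2:  p_10=2·28834+12953=70621,  q_10=2·1487+668=3642
a_11=1:  p_11=1·70621+28834=99455,  q_11=1·3642+1487=5129
…
a_14=1:  p_14=1·468441+368986=837427,  q_14=1·24158+19029=43187
a_15=2:  p_15=2·837427+468441=2143295,  q_15=2·43187+24158=110532
→ (2143295, 110532).  Check: 2143295²=4593713457025, 376·110532²=4593713457024, difference 1.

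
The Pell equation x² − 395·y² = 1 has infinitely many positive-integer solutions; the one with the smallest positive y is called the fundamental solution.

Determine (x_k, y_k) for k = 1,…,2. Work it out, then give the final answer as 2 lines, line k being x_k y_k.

√395 → a₀=19, period (1,6,1,38); ℓ=4 even so k=3
k=0  a_k=19  p_k/q_k = 19/1
k=1  a_k=1  p_k/q_k = 20/1
k=2  a_k=6  p_k/q_k = 139/7
k=3  a_k=1  p_k/q_k = 159/8
fundamental: x₁=159, y₁=8  (since 25281 − 395·64 = 1)
n=2: (159,8)∘(159,8) = (159·159+395·8·8, 159·8+8·159) = (50561,2544)

159 8
50561 2544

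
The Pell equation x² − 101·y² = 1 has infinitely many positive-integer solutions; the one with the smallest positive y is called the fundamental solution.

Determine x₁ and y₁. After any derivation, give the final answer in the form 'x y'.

√101 = [10; 20, …], period ℓ=1 (odd) → k=1
k=0  a_k=10  p_k/q_k = 10/1
k=1  a_k=20  p_k/q_k = 201/20
fundamental: x₁=201, y₁=20  (since 40401 − 101·400 = 1)

201 20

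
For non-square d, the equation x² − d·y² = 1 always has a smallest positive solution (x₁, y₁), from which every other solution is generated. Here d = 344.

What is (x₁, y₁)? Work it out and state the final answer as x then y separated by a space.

10405 561

√344 = [18; 1,1,4,1,3,1,4,1,1,36, …], period ℓ=10 (even) → k=9
i=0: a=18 ⇒ p=18, q=1
…
i=2: a=1 ⇒ p=37, q=2
i=3: a=4 ⇒ p=167, q=9
i=4: a=1 ⇒ p=204, q=11
…
i=6: a=1 ⇒ p=983, q=53
…
i=8: a=1 ⇒ p=5694, q=307
i=9: a=1 ⇒ p=10405, q=561
fundamental: x₁=10405, y₁=561  (since 108264025 − 344·314721 = 1)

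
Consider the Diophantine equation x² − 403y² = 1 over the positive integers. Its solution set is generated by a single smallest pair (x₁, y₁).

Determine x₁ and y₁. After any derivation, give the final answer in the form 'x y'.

669878 33369

d=403: √d = [20; 13,2,1,3,1,3,1,2,13,40] (ℓ=10, even), read p_9/q_9
a_0=20:  p_0=20·1+0=20,  q_0=20·0+1=1
…
a_3=1:  p_3=1·542+261=803,  q_3=1·27+13=40
…
a_8=2:  p_8=2·17967+14213=50147,  q_8=2·895+708=2498
a_9=13:  p_9=13·50147+17967=669878,  q_9=13·2498+895=33369
(x₁, y₁) = (669878, 33369);  669878² − 403·33369² = 1 ✓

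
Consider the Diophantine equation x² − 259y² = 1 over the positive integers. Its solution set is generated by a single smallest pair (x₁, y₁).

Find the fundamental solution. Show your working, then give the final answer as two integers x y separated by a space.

d=259: √d = [16; 10,1,2,3,4,3,2,1,10,32] (ℓ=10, even), read p_9/q_9
a_0=16:  p_0=16·1+0=16,  q_0=16·0+1=1
a_1=10:  p_1=10·16+1=161,  q_1=10·1+0=10
a_2=1:  p_2=1·161+16=177,  q_2=1·10+1=11
…
a_4=3:  p_4=3·515+177=1722,  q_4=3·32+11=107
…
a_6=3:  p_6=3·7403+1722=23931,  q_6=3·460+107=1487
…
a_8=1:  p_8=1·55265+23931=79196,  q_8=1·3434+1487=4921
a_9=10:  p_9=10·79196+55265=847225,  q_9=10·4921+3434=52644
(x₁, y₁) = (847225, 52644);  847225² − 259·52644² = 1 ✓

847225 52644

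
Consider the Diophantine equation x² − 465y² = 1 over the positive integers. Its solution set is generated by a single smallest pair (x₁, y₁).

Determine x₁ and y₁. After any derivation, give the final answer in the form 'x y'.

15871 736

[21; 1,1,3,2,2,2,3,1,1,42] for √465; ℓ=10 ⇒ convergent index 9
i=0: a=21 ⇒ p=21, q=1
…
i=2: a=1 ⇒ p=43, q=2
i=3: a=3 ⇒ p=151, q=7
…
i=5: a=2 ⇒ p=841, q=39
i=6: a=2 ⇒ p=2027, q=94
…
i=8: a=1 ⇒ p=8949, q=415
i=9: a=1 ⇒ p=15871, q=736
→ (15871, 736).  Check: 15871²=251888641, 465·736²=251888640, difference 1.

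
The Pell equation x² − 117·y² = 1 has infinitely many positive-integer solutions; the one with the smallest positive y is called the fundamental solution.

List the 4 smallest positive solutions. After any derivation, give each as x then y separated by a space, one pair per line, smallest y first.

649 60
842401 77880
1093435849 101088180
1419278889601 131212379760

d=117: √d = [10; 1,4,2,4,1,20] (ℓ=6, even), read p_5/q_5
step 0: (10, 1)  from 10·(1,0) + (0,1)
…
step 3: (119, 11)  from 2·(54,5) + (11,1)
step 4: (530, 49)  from 4·(119,11) + (54,5)
step 5: (649, 60)  from 1·(530,49) + (119,11)
fundamental: x₁=649, y₁=60  (since 421201 − 117·3600 = 1)
n=2: (649,60)∘(649,60) = (649·649+117·60·60, 649·60+60·649) = (842401,77880)
n=3: (842401,77880)∘(649,60) = (649·842401+117·60·77880, 649·77880+60·842401) = (1093435849,101088180)
n=4: (1093435849,101088180)∘(649,60) = (649·1093435849+117·60·101088180, 649·101088180+60·1093435849) = (1419278889601,131212379760)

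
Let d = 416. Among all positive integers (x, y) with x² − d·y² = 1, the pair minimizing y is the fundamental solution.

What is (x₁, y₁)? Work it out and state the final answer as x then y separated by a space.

5201 255

d=416: √d = [20; 2,1,1,9,1,1,2,40] (ℓ=8, even), read p_7/q_7
a_0=20:  p_0=20·1+0=20,  q_0=20·0+1=1
…
a_3=1:  p_3=1·61+41=102,  q_3=1·3+2=5
…
a_5=1:  p_5=1·979+102=1081,  q_5=1·48+5=53
a_6=1:  p_6=1·1081+979=2060,  q_6=1·53+48=101
a_7=2:  p_7=2·2060+1081=5201,  q_7=2·101+53=255
(x₁, y₁) = (5201, 255);  5201² − 416·255² = 1 ✓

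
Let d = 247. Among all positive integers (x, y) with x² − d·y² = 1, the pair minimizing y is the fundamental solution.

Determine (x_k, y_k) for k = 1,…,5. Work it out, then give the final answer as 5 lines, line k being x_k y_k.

d=247: √d = [15; 1,2,1,1,9,1,9,1,1,2,1,30] (ℓ=12, even), read p_11/q_11
step 0: (15, 1)  from 15·(1,0) + (0,1)
step 1: (16, 1)  from 1·(15,1) + (1,0)
step 2: (47, 3)  from 2·(16,1) + (15,1)
step 3: (63, 4)  from 1·(47,3) + (16,1)
step 4: (110, 7)  from 1·(63,4) + (47,3)
step 5: (1053, 67)  from 9·(110,7) + (63,4)
…
step 7: (11520, 733)  from 9·(1163,74) + (1053,67)
step 8: (12683, 807)  from 1·(11520,733) + (1163,74)
step 9: (24203, 1540)  from 1·(12683,807) + (11520,733)
step 10: (61089, 3887)  from 2·(24203,1540) + (12683,807)
step 11: (85292, 5427)  from 1·(61089,3887) + (24203,1540)
fundamental: x₁=85292, y₁=5427  (since 7274725264 − 247·29452329 = 1)
n=2: (85292,5427)∘(85292,5427) = (85292·85292+247·5427·5427, 85292·5427+5427·85292) = (14549450527,925759368)
n=3: (14549450527,925759368)∘(85292,5427) = (85292·14549450527+247·5427·925759368, 85292·925759368+5427·14549450527) = (2481903468612476,157919736025485)
n=4: (2481903468612476,157919736025485)∘(85292,5427) = (85292·2481903468612476+247·5427·157919736025485, 85292·157919736025485+5427·2481903468612476) = (423373021275241155457,26938580249245573872)
n=5: (423373021275241155457,26938580249245573872)∘(85292,5427) = (85292·423373021275241155457+247·5427·26938580249245573872, 85292·26938580249245573872+5427·423373021275241155457) = (72220663458733833793864412,4595290773079387237355763)

85292 5427
14549450527 925759368
2481903468612476 157919736025485
423373021275241155457 26938580249245573872
72220663458733833793864412 4595290773079387237355763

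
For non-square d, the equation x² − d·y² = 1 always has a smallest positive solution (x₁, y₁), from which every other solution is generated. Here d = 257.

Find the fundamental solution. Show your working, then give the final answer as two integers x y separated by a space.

513 32

d=257: √d = [16; 32] (ℓ=1, odd), read p_1/q_1
step 0: (16, 1)  from 16·(1,0) + (0,1)
step 1: (513, 32)  from 32·(16,1) + (1,0)
fundamental: x₁=513, y₁=32  (since 263169 − 257·1024 = 1)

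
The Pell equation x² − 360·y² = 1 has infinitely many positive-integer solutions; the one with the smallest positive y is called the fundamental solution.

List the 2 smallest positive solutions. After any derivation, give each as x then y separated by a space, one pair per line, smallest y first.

d=360: √d = [18; 1,36] (ℓ=2, even), read p_1/q_1
step 0: (18, 1)  from 18·(1,0) + (0,1)
step 1: (19, 1)  from 1·(18,1) + (1,0)
→ (19, 1).  Check: 19²=361, 360·1²=360, difference 1.
n=2: (19,1)∘(19,1) = (19·19+360·1·1, 19·1+1·19) = (721,38)

19 1
721 38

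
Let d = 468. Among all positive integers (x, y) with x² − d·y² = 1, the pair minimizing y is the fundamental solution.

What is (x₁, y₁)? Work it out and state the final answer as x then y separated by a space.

√468 → a₀=21, period (1,1,1,2,1,1,1,42); ℓ=8 even so k=7
k=0  a_k=21  p_k/q_k = 21/1
…
k=2  a_k=1  p_k/q_k = 43/2
…
k=5  a_k=1  p_k/q_k = 238/11
k=6  a_k=1  p_k/q_k = 411/19
k=7  a_k=1  p_k/q_k = 649/30
→ (649, 30).  Check: 649²=421201, 468·30²=421200, difference 1.

649 30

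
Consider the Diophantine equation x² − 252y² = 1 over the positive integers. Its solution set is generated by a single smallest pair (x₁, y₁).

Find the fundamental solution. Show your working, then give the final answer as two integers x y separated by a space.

√252 = [15; 1,6,1,30, …], period ℓ=4 (even) → k=3
k=0  a_k=15  p_k/q_k = 15/1
k=1  a_k=1  p_k/q_k = 16/1
k=2  a_k=6  p_k/q_k = 111/7
k=3  a_k=1  p_k/q_k = 127/8
→ (127, 8).  Check: 127²=16129, 252·8²=16128, difference 1.

127 8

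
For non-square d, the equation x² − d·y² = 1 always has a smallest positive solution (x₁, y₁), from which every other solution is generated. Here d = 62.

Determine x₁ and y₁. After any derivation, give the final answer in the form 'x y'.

d=62: √d = [7; 1,6,1,14] (ℓ=4, even), read p_3/q_3
a_0=7:  p_0=7·1+0=7,  q_0=7·0+1=1
…
a_2=6:  p_2=6·8+7=55,  q_2=6·1+1=7
a_3=1:  p_3=1·55+8=63,  q_3=1·7+1=8
→ (63, 8).  Check: 63²=3969, 62·8²=3968, difference 1.

63 8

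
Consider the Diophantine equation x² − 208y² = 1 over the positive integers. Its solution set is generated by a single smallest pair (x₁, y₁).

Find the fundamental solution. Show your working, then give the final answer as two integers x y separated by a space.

√208 → a₀=14, period (2,2,1,2,2,28); ℓ=6 even so k=5
a_0=14:  p_0=14·1+0=14,  q_0=14·0+1=1
…
a_2=2:  p_2=2·29+14=72,  q_2=2·2+1=5
a_3=1:  p_3=1·72+29=101,  q_3=1·5+2=7
a_4=2:  p_4=2·101+72=274,  q_4=2·7+5=19
a_5=2:  p_5=2·274+101=649,  q_5=2·19+7=45
→ (649, 45).  Check: 649²=421201, 208·45²=421200, difference 1.

649 45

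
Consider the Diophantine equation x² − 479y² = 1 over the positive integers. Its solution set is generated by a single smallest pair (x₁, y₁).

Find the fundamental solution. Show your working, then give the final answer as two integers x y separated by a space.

√479 → a₀=21, period (1,7,1,3,2,21,2,3,1,7,1,42); ℓ=12 even so k=11
k=0  a_k=21  p_k/q_k = 21/1
…
k=4  a_k=3  p_k/q_k = 766/35
k=5  a_k=2  p_k/q_k = 1729/79
k=6  a_k=21  p_k/q_k = 37075/1694
k=7  a_k=2  p_k/q_k = 75879/3467
…
k=9  a_k=1  p_k/q_k = 340591/15562
k=10  a_k=7  p_k/q_k = 2648849/121029
k=11  a_k=1  p_k/q_k = 2989440/136591
fundamental: x₁=2989440, y₁=136591  (since 8936751513600 − 479·18657101281 = 1)

2989440 136591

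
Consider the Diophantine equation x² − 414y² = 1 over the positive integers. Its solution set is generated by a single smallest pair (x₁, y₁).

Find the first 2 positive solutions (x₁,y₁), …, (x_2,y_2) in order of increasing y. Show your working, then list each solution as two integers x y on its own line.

24335 1196
1184384449 58209320

[20; 2,1,7,2,7,1,2,40] for √414; ℓ=8 ⇒ convergent index 7
i=0: a=20 ⇒ p=20, q=1
i=1: a=2 ⇒ p=41, q=2
i=2: a=1 ⇒ p=61, q=3
i=3: a=7 ⇒ p=468, q=23
…
i=6: a=1 ⇒ p=8444, q=415
i=7: a=2 ⇒ p=24335, q=1196
(x₁, y₁) = (24335, 1196);  24335² − 414·1196² = 1 ✓
(24335+1196√414)^2 = 1184384449 + 58209320√414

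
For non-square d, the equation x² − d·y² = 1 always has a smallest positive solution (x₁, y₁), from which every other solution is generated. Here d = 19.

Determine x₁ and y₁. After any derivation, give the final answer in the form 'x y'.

√19 → a₀=4, period (2,1,3,1,2,8); ℓ=6 even so k=5
i=0: a=4 ⇒ p=4, q=1
…
i=2: a=1 ⇒ p=13, q=3
…
i=4: a=1 ⇒ p=61, q=14
i=5: a=2 ⇒ p=170, q=39
(x₁, y₁) = (170, 39);  170² − 19·39² = 1 ✓

170 39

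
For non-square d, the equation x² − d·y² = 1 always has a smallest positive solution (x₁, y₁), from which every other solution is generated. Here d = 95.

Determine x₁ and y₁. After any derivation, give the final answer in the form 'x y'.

39 4

√95 → a₀=9, period (1,2,1,18); ℓ=4 even so k=3
a_0=9:  p_0=9·1+0=9,  q_0=9·0+1=1
a_1=1:  p_1=1·9+1=10,  q_1=1·1+0=1
a_2=2:  p_2=2·10+9=29,  q_2=2·1+1=3
a_3=1:  p_3=1·29+10=39,  q_3=1·3+1=4
→ (39, 4).  Check: 39²=1521, 95·4²=1520, difference 1.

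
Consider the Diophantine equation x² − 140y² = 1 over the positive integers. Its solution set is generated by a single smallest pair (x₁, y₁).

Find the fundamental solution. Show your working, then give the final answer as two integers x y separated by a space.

[11; 1,4,1,22] for √140; ℓ=4 ⇒ convergent index 3
k=0  a_k=11  p_k/q_k = 11/1
…
k=2  a_k=4  p_k/q_k = 59/5
k=3  a_k=1  p_k/q_k = 71/6
fundamental: x₁=71, y₁=6  (since 5041 − 140·36 = 1)

71 6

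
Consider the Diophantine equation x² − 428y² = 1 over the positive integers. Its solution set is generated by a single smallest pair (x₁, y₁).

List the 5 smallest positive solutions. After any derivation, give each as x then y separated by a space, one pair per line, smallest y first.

1850887 89466
6851565373537 331182912684
25362946559057703751 1225964295417811950
93887896135702420679780737 4538242753705644230486616
347551772829818329662915600223687 16799549031354731501369944644834

√428 = [20; 1,2,4,1,5,10,5,1,4,2,1,40, …], period ℓ=12 (even) → k=11
i=0: a=20 ⇒ p=20, q=1
…
i=4: a=1 ⇒ p=331, q=16
…
i=6: a=10 ⇒ p=19571, q=946
i=7: a=5 ⇒ p=99779, q=4823
i=8: a=1 ⇒ p=119350, q=5769
…
i=10: a=2 ⇒ p=1273708, q=61567
i=11: a=1 ⇒ p=1850887, q=89466
(x₁, y₁) = (1850887, 89466);  1850887² − 428·89466² = 1 ✓
(1850887+89466√428)^2 = 6851565373537 + 331182912684√428
(1850887+89466√428)^3 = 25362946559057703751 + 1225964295417811950√428
(1850887+89466√428)^4 = 93887896135702420679780737 + 4538242753705644230486616√428
(1850887+89466√428)^5 = 347551772829818329662915600223687 + 16799549031354731501369944644834√428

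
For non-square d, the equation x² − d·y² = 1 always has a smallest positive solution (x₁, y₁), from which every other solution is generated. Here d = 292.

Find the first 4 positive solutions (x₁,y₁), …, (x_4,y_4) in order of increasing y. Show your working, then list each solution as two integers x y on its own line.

2281249 133500
10408194000001 609093483000
47487364308614281249 2778987798000400500
216661004683313632776000001 12679126270400622186966000

[17; 11,2,1,3,8,3,1,2,11,34] for √292; ℓ=10 ⇒ convergent index 9
a_0=17:  p_0=17·1+0=17,  q_0=17·0+1=1
a_1=11:  p_1=11·17+1=188,  q_1=11·1+0=11
a_2=2:  p_2=2·188+17=393,  q_2=2·11+1=23
a_3=1:  p_3=1·393+188=581,  q_3=1·23+11=34
a_4=3:  p_4=3·581+393=2136,  q_4=3·34+23=125
a_5=8:  p_5=8·2136+581=17669,  q_5=8·125+34=1034
a_6=3:  p_6=3·17669+2136=55143,  q_6=3·1034+125=3227
a_7=1:  p_7=1·55143+17669=72812,  q_7=1·3227+1034=4261
a_8=2:  p_8=2·72812+55143=200767,  q_8=2·4261+3227=11749
a_9=11:  p_9=11·200767+72812=2281249,  q_9=11·11749+4261=133500
→ (2281249, 133500).  Check: 2281249²=5204097000001, 292·133500²=5204097000000, difference 1.
n=2: (2281249,133500)∘(2281249,133500) = (2281249·2281249+292·133500·133500, 2281249·133500+133500·2281249) = (10408194000001,609093483000)
n=3: (10408194000001,609093483000)∘(2281249,133500) = (2281249·10408194000001+292·133500·609093483000, 2281249·609093483000+133500·10408194000001) = (47487364308614281249,2778987798000400500)
n=4: (47487364308614281249,2778987798000400500)∘(2281249,133500) = (2281249·47487364308614281249+292·133500·2778987798000400500, 2281249·2778987798000400500+133500·47487364308614281249) = (216661004683313632776000001,12679126270400622186966000)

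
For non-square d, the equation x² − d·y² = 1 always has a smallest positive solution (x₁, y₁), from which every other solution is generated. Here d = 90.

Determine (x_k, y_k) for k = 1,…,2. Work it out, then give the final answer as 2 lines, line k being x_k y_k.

19 2
721 76

[9; 2,18] for √90; ℓ=2 ⇒ convergent index 1
k=0  a_k=9  p_k/q_k = 9/1
k=1  a_k=2  p_k/q_k = 19/2
(x₁, y₁) = (19, 2);  19² − 90·2² = 1 ✓
k=2:  x_2 = 19·19+90·2·2 = 721,  y_2 = 19·2+2·19 = 76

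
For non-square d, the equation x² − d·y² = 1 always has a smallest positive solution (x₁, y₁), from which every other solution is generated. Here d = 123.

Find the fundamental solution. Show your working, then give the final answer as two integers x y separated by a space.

√123 → a₀=11, period (11,22); ℓ=2 even so k=1
i=0: a=11 ⇒ p=11, q=1
i=1: a=11 ⇒ p=122, q=11
(x₁, y₁) = (122, 11);  122² − 123·11² = 1 ✓

122 11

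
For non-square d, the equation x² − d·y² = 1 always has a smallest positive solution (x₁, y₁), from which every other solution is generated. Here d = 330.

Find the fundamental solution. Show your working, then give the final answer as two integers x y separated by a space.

109 6

√330 → a₀=18, period (6,36); ℓ=2 even so k=1
k=0  a_k=18  p_k/q_k = 18/1
k=1  a_k=6  p_k/q_k = 109/6
(x₁, y₁) = (109, 6);  109² − 330·6² = 1 ✓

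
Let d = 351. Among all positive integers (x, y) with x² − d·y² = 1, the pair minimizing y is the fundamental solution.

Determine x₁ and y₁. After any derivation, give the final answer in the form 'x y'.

√351 → a₀=18, period (1,2,1,3,2,2,2,3,1,2,1,36); ℓ=12 even so k=11
step 0: (18, 1)  from 18·(1,0) + (0,1)
…
step 2: (56, 3)  from 2·(19,1) + (18,1)
step 3: (75, 4)  from 1·(56,3) + (19,1)
step 4: (281, 15)  from 3·(75,4) + (56,3)
…
step 6: (1555, 83)  from 2·(637,34) + (281,15)
step 7: (3747, 200)  from 2·(1555,83) + (637,34)
step 8: (12796, 683)  from 3·(3747,200) + (1555,83)
…
step 10: (45882, 2449)  from 2·(16543,883) + (12796,683)
step 11: (62425, 3332)  from 1·(45882,2449) + (16543,883)
→ (62425, 3332).  Check: 62425²=3896880625, 351·3332²=3896880624, difference 1.

62425 3332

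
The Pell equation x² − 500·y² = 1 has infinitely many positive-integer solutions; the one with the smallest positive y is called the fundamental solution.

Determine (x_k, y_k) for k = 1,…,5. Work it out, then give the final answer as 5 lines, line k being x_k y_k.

d=500: √d = [22; 2,1,3,2,1,…,1,2,44] (ℓ=14, even), read p_13/q_13
a_0=22:  p_0=22·1+0=22,  q_0=22·0+1=1
…
a_2=1:  p_2=1·45+22=67,  q_2=1·2+1=3
…
a_4=2:  p_4=2·246+67=559,  q_4=2·11+3=25
a_5=1:  p_5=1·559+246=805,  q_5=1·25+11=36
a_6=1:  p_6=1·805+559=1364,  q_6=1·36+25=61
a_7=10:  p_7=10·1364+805=14445,  q_7=10·61+36=646
a_8=1:  p_8=1·14445+1364=15809,  q_8=1·646+61=707
a_9=1:  p_9=1·15809+14445=30254,  q_9=1·707+646=1353
a_10=2:  p_10=2·30254+15809=76317,  q_10=2·1353+707=3413
a_11=3:  p_11=3·76317+30254=259205,  q_11=3·3413+1353=11592
a_12=1:  p_12=1·259205+76317=335522,  q_12=1·11592+3413=15005
a_13=2:  p_13=2·335522+259205=930249,  q_13=2·15005+11592=41602
fundamental: x₁=930249, y₁=41602  (since 865363202001 − 500·1730726404 = 1)
(x_2, y_2) = (930249·930249 + 500·41602·41602, 930249·41602 + 41602·930249) = (1730726404001, 77400437796)
(x_3, y_3) = (930249·1730726404001 + 500·41602·77400437796, 930249·77400437796 + 41602·1730726404001) = (3220013013190122249, 144003359718540806)
(x_4, y_4) = (930249·3220013013190122249 + 500·41602·144003359718540806, 930249·144003359718540806 + 41602·3220013013190122249) = (5990827771012465337616001, 267917962749548332043592)
(x_5, y_5) = (930249·5990827771012465337616001 + 500·41602·267917962749548332043592, 930249·267917962749548332043592 + 41602·5990827771012465337616001) = (11145923086309929722690704506249, 498460833859465169310720288010)

930249 41602
1730726404001 77400437796
3220013013190122249 144003359718540806
5990827771012465337616001 267917962749548332043592
11145923086309929722690704506249 498460833859465169310720288010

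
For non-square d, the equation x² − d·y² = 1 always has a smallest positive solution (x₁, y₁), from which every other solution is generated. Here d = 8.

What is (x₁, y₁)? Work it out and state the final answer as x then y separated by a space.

√8 = [2; 1,4, …], period ℓ=2 (even) → k=1
a_0=2:  p_0=2·1+0=2,  q_0=2·0+1=1
a_1=1:  p_1=1·2+1=3,  q_1=1·1+0=1
fundamental: x₁=3, y₁=1  (since 9 − 8·1 = 1)

3 1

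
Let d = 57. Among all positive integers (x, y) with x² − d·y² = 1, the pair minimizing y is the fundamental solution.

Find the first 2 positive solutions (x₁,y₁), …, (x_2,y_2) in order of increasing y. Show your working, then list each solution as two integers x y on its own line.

151 20
45601 6040

√57 → a₀=7, period (1,1,4,1,1,14); ℓ=6 even so k=5
step 0: (7, 1)  from 7·(1,0) + (0,1)
step 1: (8, 1)  from 1·(7,1) + (1,0)
…
step 4: (83, 11)  from 1·(68,9) + (15,2)
step 5: (151, 20)  from 1·(83,11) + (68,9)
→ (151, 20).  Check: 151²=22801, 57·20²=22800, difference 1.
n=2: (151,20)∘(151,20) = (151·151+57·20·20, 151·20+20·151) = (45601,6040)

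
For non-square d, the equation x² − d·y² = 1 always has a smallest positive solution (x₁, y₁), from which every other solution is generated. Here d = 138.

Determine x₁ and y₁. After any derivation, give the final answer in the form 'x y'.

d=138: √d = [11; 1,2,1,22] (ℓ=4, even), read p_3/q_3
k=0  a_k=11  p_k/q_k = 11/1
k=1  a_k=1  p_k/q_k = 12/1
k=2  a_k=2  p_k/q_k = 35/3
k=3  a_k=1  p_k/q_k = 47/4
→ (47, 4).  Check: 47²=2209, 138·4²=2208, difference 1.

47 4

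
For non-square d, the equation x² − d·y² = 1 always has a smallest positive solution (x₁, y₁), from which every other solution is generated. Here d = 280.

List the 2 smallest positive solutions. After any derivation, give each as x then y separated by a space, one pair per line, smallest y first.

251 15
126001 7530

d=280: √d = [16; 1,2,1,2,1,32] (ℓ=6, even), read p_5/q_5
i=0: a=16 ⇒ p=16, q=1
i=1: a=1 ⇒ p=17, q=1
i=2: a=2 ⇒ p=50, q=3
i=3: a=1 ⇒ p=67, q=4
i=4: a=2 ⇒ p=184, q=11
i=5: a=1 ⇒ p=251, q=15
fundamental: x₁=251, y₁=15  (since 63001 − 280·225 = 1)
(251+15√280)^2 = 126001 + 7530√280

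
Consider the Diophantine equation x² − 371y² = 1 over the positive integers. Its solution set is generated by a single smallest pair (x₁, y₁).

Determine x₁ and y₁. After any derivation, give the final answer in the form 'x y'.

d=371: √d = [19; 3,1,4,1,3,38] (ℓ=6, even), read p_5/q_5
step 0: (19, 1)  from 19·(1,0) + (0,1)
step 1: (58, 3)  from 3·(19,1) + (1,0)
step 2: (77, 4)  from 1·(58,3) + (19,1)
step 3: (366, 19)  from 4·(77,4) + (58,3)
step 4: (443, 23)  from 1·(366,19) + (77,4)
step 5: (1695, 88)  from 3·(443,23) + (366,19)
(x₁, y₁) = (1695, 88);  1695² − 371·88² = 1 ✓

1695 88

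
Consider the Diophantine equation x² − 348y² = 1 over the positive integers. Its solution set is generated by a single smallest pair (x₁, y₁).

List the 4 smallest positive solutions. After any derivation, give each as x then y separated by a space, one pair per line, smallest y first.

d=348: √d = [18; 1,1,1,8,1,1,1,36] (ℓ=8, even), read p_7/q_7
a_0=18:  p_0=18·1+0=18,  q_0=18·0+1=1
…
a_2=1:  p_2=1·19+18=37,  q_2=1·1+1=2
a_3=1:  p_3=1·37+19=56,  q_3=1·2+1=3
a_4=8:  p_4=8·56+37=485,  q_4=8·3+2=26
…
a_6=1:  p_6=1·541+485=1026,  q_6=1·29+26=55
a_7=1:  p_7=1·1026+541=1567,  q_7=1·55+29=84
fundamental: x₁=1567, y₁=84  (since 2455489 − 348·7056 = 1)
(x_2, y_2) = (1567·1567 + 348·84·84, 1567·84 + 84·1567) = (4910977, 263256)
(x_3, y_3) = (1567·4910977 + 348·84·263256, 1567·263256 + 84·4910977) = (15391000351, 825044220)
(x_4, y_4) = (1567·15391000351 + 348·84·825044220, 1567·825044220 + 84·15391000351) = (48235390189057, 2585688322224)

1567 84
4910977 263256
15391000351 825044220
48235390189057 2585688322224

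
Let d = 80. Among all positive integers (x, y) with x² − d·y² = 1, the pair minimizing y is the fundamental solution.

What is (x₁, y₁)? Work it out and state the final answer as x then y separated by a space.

√80 = [8; 1,16, …], period ℓ=2 (even) → k=1
a_0=8:  p_0=8·1+0=8,  q_0=8·0+1=1
a_1=1:  p_1=1·8+1=9,  q_1=1·1+0=1
(x₁, y₁) = (9, 1);  9² − 80·1² = 1 ✓

9 1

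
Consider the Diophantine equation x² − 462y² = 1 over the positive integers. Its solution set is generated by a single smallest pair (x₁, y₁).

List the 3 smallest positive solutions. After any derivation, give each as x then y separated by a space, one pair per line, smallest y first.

√462 = [21; 2,42, …], period ℓ=2 (even) → k=1
a_0=21:  p_0=21·1+0=21,  q_0=21·0+1=1
a_1=2:  p_1=2·21+1=43,  q_1=2·1+0=2
(x₁, y₁) = (43, 2);  43² − 462·2² = 1 ✓
(43+2√462)^2 = 3697 + 172√462
(43+2√462)^3 = 317899 + 14790√462

43 2
3697 172
317899 14790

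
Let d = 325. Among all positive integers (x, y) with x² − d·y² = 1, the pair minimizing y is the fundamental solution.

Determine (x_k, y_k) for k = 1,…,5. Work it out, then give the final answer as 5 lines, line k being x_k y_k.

d=325: √d = [18; 36] (ℓ=1, odd), read p_1/q_1
a_0=18:  p_0=18·1+0=18,  q_0=18·0+1=1
a_1=36:  p_1=36·18+1=649,  q_1=36·1+0=36
→ (649, 36).  Check: 649²=421201, 325·36²=421200, difference 1.
(649+36√325)^2 = 842401 + 46728√325
(649+36√325)^3 = 1093435849 + 60652908√325
(649+36√325)^4 = 1419278889601 + 78727427856√325
(649+36√325)^5 = 1842222905266249 + 102188140704180√325

649 36
842401 46728
1093435849 60652908
1419278889601 78727427856
1842222905266249 102188140704180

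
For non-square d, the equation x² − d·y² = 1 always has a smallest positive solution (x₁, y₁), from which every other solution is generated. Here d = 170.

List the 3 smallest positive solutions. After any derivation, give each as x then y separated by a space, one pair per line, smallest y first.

339 26
229841 17628
155831859 11951758

√170 = [13; 26, …], period ℓ=1 (odd) → k=1
step 0: (13, 1)  from 13·(1,0) + (0,1)
step 1: (339, 26)  from 26·(13,1) + (1,0)
fundamental: x₁=339, y₁=26  (since 114921 − 170·676 = 1)
(x_2, y_2) = (339·339 + 170·26·26, 339·26 + 26·339) = (229841, 17628)
(x_3, y_3) = (339·229841 + 170·26·17628, 339·17628 + 26·229841) = (155831859, 11951758)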